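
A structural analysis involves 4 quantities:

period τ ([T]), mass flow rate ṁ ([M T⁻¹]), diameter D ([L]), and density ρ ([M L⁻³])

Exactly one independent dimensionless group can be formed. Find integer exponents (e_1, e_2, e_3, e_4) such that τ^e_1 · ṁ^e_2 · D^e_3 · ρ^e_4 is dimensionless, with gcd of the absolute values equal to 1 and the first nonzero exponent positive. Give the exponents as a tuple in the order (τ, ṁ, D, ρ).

(1, 1, -3, -1)

M: e_1·(0) + e_2·(1) + e_3·(0) + e_4·(1) = 0
L: e_1·(0) + e_2·(0) + e_3·(1) + e_4·(-3) = 0
T: e_1·(1) + e_2·(-1) + e_3·(0) + e_4·(0) = 0
Solving this homogeneous linear system for the smallest-integer solution (first nonzero entry positive) gives (1, 1, -3, -1).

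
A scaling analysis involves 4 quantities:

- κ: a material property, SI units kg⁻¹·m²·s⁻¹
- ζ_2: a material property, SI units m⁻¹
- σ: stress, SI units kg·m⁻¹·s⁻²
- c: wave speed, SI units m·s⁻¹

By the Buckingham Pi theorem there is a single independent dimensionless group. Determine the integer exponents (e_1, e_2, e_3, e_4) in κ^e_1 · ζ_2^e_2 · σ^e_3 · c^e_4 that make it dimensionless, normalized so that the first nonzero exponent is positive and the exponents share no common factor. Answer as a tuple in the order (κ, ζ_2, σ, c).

M: e_1·(-1) + e_2·(0) + e_3·(1) + e_4·(0) = 0
L: e_1·(2) + e_2·(-1) + e_3·(-1) + e_4·(1) = 0
T: e_1·(-1) + e_2·(0) + e_3·(-2) + e_4·(-1) = 0
Solving this homogeneous linear system for the smallest-integer solution (first nonzero entry positive) gives (1, -2, 1, -3).

(1, -2, 1, -3)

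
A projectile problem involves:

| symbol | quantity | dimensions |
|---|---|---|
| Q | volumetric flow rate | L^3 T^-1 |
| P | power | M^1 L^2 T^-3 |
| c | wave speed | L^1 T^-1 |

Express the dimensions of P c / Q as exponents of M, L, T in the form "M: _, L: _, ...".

Collect each base-dimension exponent across the product:
  M: −(0) + (1) + (0) = 1
  L: −(3) + (2) + (1) = 0
  T: −(-1) + (-3) + (-1) = -3
So the dimensions are [M T⁻³].

M: 1, L: 0, T: -3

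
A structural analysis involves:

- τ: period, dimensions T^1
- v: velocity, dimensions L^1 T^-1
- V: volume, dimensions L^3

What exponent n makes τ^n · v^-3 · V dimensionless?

Balance the T exponent: (1)·n from τ, plus −3·(-1) + (0) = 3 from the rest, must sum to zero.
n + 3 = 0, so n = -3.

-3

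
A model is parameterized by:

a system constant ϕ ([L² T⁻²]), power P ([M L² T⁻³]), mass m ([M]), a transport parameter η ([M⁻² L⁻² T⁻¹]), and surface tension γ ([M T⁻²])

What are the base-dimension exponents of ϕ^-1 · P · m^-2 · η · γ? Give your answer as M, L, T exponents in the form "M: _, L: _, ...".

Collect each base-dimension exponent across the product:
  M: −(0) + (1) − 2·(1) + (-2) + (1) = -2
  L: −(2) + (2) − 2·(0) + (-2) + (0) = -2
  T: −(-2) + (-3) − 2·(0) + (-1) + (-2) = -4
So the dimensions are [M⁻² L⁻² T⁻⁴].

M: -2, L: -2, T: -4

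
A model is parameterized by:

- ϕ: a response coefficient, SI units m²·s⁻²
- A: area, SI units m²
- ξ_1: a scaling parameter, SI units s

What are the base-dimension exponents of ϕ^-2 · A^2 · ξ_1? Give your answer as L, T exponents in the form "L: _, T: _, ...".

L: 0, T: 5

Collect each base-dimension exponent across the product:
  L: −2·(2) + 2·(2) + (0) = 0
  T: −2·(-2) + 2·(0) + (1) = 5
So the dimensions are [T⁵].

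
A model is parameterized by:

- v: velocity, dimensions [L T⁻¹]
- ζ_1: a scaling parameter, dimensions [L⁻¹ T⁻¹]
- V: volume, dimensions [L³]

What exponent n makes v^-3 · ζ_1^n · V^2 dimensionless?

3

Balance the L exponent: (-1)·n from ζ_1, plus −3·(1) + 2·(3) = 3 from the rest, must sum to zero.
−n + 3 = 0, so n = 3.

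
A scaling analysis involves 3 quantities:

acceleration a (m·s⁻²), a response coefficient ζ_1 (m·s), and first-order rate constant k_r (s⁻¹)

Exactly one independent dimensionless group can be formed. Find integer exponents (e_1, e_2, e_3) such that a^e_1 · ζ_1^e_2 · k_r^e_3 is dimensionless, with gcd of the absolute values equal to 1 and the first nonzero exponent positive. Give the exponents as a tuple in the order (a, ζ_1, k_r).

(1, -1, -3)

L: e_1·(1) + e_2·(1) + e_3·(0) = 0
T: e_1·(-2) + e_2·(1) + e_3·(-1) = 0
Solving this homogeneous linear system for the smallest-integer solution (first nonzero entry positive) gives (1, -1, -3).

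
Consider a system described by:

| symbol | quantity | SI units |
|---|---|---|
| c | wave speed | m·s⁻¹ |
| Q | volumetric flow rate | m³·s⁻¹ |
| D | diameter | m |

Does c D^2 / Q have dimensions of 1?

Sum the exponent of each base dimension across the product:
  L: [c]_L − [Q]_L + 2·[D]_L = (1) − (3) + 2·(1) = 0
  T: [c]_T − [Q]_T + 2·[D]_T = (-1) − (-1) + 2·(0) = 0
All base exponents vanish — dimensionless.

yes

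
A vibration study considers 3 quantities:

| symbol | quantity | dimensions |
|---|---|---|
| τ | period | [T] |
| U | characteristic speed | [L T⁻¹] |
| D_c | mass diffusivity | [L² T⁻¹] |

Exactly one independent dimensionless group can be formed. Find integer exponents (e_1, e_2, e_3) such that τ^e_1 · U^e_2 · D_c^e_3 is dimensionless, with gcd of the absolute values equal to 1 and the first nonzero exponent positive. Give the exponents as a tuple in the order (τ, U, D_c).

L: e_1·(0) + e_2·(1) + e_3·(2) = 0
T: e_1·(1) + e_2·(-1) + e_3·(-1) = 0
Solving this homogeneous linear system for the smallest-integer solution (first nonzero entry positive) gives (1, 2, -1).

(1, 2, -1)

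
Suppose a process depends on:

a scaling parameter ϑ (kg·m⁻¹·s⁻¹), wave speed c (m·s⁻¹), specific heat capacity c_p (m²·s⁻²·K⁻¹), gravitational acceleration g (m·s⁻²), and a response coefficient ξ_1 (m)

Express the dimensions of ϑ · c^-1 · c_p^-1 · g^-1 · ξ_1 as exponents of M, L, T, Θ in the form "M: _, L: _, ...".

Collect each base-dimension exponent across the product:
  M: (1) − (0) − (0) − (0) + (0) = 1
  L: (-1) − (1) − (2) − (1) + (1) = -4
  T: (-1) − (-1) − (-2) − (-2) + (0) = 4
  Θ: (0) − (0) − (-1) − (0) + (0) = 1
So the dimensions are [M L⁻⁴ T⁴ Θ].

M: 1, L: -4, T: 4, Θ: 1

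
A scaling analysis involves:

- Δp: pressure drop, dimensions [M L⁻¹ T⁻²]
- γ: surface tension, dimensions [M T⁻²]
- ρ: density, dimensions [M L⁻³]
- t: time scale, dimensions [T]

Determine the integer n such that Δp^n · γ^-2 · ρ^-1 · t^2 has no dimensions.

3

Balance the M exponent: (1)·n from Δp, plus −2·(1) − (1) + 2·(0) = -3 from the rest, must sum to zero.
n − 3 = 0, so n = 3.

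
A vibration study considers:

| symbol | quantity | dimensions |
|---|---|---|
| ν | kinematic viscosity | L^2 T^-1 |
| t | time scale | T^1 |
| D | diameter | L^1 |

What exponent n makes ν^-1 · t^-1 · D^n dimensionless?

2

Balance the L exponent: (1)·n from D, plus −(2) − (0) = -2 from the rest, must sum to zero.
n − 2 = 0, so n = 2.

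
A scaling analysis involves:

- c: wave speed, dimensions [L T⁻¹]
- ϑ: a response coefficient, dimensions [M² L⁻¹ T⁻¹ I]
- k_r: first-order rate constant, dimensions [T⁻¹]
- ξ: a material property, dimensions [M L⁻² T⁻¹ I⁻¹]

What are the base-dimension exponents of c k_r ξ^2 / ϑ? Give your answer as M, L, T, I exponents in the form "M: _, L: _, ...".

Collect each base-dimension exponent across the product:
  M: (0) − (2) + (0) + 2·(1) = 0
  L: (1) − (-1) + (0) + 2·(-2) = -2
  T: (-1) − (-1) + (-1) + 2·(-1) = -3
  I: (0) − (1) + (0) + 2·(-1) = -3
So the dimensions are [L⁻² T⁻³ I⁻³].

M: 0, L: -2, T: -3, I: -3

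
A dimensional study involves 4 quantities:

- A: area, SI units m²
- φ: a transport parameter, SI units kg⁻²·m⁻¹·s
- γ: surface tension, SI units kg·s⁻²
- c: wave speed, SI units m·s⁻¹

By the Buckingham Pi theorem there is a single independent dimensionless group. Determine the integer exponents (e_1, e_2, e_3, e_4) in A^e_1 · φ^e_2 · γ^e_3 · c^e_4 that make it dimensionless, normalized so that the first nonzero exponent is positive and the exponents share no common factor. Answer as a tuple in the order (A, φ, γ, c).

(2, 1, 2, -3)

M: e_1·(0) + e_2·(-2) + e_3·(1) + e_4·(0) = 0
L: e_1·(2) + e_2·(-1) + e_3·(0) + e_4·(1) = 0
T: e_1·(0) + e_2·(1) + e_3·(-2) + e_4·(-1) = 0
Solving this homogeneous linear system for the smallest-integer solution (first nonzero entry positive) gives (2, 1, 2, -3).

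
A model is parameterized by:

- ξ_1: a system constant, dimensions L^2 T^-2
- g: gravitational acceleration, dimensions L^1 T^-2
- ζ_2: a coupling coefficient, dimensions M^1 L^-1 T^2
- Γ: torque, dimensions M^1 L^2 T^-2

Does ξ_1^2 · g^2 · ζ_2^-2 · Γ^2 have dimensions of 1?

no

Sum the exponent of each base dimension across the product:
  M: 2·[ξ_1]_M + 2·[g]_M − 2·[ζ_2]_M + 2·[Γ]_M = 2·(0) + 2·(0) − 2·(1) + 2·(1) = 0
  L: 2·[ξ_1]_L + 2·[g]_L − 2·[ζ_2]_L + 2·[Γ]_L = 2·(2) + 2·(1) − 2·(-1) + 2·(2) = 12
  T: 2·[ξ_1]_T + 2·[g]_T − 2·[ζ_2]_T + 2·[Γ]_T = 2·(-2) + 2·(-2) − 2·(2) + 2·(-2) = -16
Net dimensions [L¹² T⁻¹⁶] ≠ [1] — not dimensionless.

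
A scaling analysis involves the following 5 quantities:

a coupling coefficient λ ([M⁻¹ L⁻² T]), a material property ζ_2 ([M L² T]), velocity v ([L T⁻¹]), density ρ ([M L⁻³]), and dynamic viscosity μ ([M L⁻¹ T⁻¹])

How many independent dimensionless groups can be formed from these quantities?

2

There are 5 variables and 3 base dimensions (M, L, T).
The dimension matrix has rank 3.
Independent dimensionless groups: 5 − 3 = 2.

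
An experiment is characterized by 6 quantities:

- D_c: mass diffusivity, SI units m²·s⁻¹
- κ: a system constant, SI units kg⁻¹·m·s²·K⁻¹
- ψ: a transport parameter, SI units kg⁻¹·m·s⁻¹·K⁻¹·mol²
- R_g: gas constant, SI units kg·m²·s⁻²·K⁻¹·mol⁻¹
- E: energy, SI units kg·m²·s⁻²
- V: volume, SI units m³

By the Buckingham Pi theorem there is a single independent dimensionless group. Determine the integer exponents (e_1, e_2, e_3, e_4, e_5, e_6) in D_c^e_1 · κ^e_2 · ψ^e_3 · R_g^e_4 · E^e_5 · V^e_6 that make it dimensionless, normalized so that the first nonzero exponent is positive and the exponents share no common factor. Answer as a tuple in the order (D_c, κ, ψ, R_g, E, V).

(3, 3, -1, -2, 4, -4)

M: e_1·(0) + e_2·(-1) + e_3·(-1) + e_4·(1) + e_5·(1) + e_6·(0) = 0
L: e_1·(2) + e_2·(1) + e_3·(1) + e_4·(2) + e_5·(2) + e_6·(3) = 0
T: e_1·(-1) + e_2·(2) + e_3·(-1) + e_4·(-2) + e_5·(-2) + e_6·(0) = 0
Θ: e_1·(0) + e_2·(-1) + e_3·(-1) + e_4·(-1) + e_5·(0) + e_6·(0) = 0
N: e_1·(0) + e_2·(0) + e_3·(2) + e_4·(-1) + e_5·(0) + e_6·(0) = 0
Solving this homogeneous linear system for the smallest-integer solution (first nonzero entry positive) gives (3, 3, -1, -2, 4, -4).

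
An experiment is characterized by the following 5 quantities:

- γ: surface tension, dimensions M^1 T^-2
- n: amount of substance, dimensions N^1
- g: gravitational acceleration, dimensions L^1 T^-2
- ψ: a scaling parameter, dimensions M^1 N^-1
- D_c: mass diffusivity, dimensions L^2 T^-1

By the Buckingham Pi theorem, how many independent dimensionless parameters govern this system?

1

There are 5 variables and 4 base dimensions (M, L, T, N).
The dimension matrix has rank 4.
Independent dimensionless groups: 5 − 4 = 1.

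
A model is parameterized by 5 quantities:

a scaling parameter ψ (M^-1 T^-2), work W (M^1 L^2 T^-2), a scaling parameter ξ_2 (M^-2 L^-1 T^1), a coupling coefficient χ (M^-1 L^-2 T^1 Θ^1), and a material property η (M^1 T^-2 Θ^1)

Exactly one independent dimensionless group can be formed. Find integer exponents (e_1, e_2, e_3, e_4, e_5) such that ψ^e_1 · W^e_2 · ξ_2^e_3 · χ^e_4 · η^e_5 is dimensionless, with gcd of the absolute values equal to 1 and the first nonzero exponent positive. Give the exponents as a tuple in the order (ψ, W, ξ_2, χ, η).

M: e_1·(-1) + e_2·(1) + e_3·(-2) + e_4·(-1) + e_5·(1) = 0
L: e_1·(0) + e_2·(2) + e_3·(-1) + e_4·(-2) + e_5·(0) = 0
T: e_1·(-2) + e_2·(-2) + e_3·(1) + e_4·(1) + e_5·(-2) = 0
Θ: e_1·(0) + e_2·(0) + e_3·(0) + e_4·(1) + e_5·(1) = 0
Solving this homogeneous linear system for the smallest-integer solution (first nonzero entry positive) gives (1, 1, -2, 2, -2).

(1, 1, -2, 2, -2)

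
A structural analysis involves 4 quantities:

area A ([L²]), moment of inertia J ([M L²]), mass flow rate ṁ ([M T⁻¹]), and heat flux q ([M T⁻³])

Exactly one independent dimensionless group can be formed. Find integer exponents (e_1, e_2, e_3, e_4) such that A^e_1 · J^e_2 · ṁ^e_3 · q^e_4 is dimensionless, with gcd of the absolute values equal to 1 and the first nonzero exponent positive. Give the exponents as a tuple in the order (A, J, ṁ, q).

(2, -2, 3, -1)

M: e_1·(0) + e_2·(1) + e_3·(1) + e_4·(1) = 0
L: e_1·(2) + e_2·(2) + e_3·(0) + e_4·(0) = 0
T: e_1·(0) + e_2·(0) + e_3·(-1) + e_4·(-3) = 0
Solving this homogeneous linear system for the smallest-integer solution (first nonzero entry positive) gives (2, -2, 3, -1).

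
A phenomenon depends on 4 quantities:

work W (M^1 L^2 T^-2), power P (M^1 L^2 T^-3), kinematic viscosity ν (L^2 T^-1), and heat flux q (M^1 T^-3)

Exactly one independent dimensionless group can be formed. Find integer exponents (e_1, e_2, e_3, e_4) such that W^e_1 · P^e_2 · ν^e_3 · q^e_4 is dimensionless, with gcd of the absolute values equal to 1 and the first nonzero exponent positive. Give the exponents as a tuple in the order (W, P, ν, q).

M: e_1·(1) + e_2·(1) + e_3·(0) + e_4·(1) = 0
L: e_1·(2) + e_2·(2) + e_3·(2) + e_4·(0) = 0
T: e_1·(-2) + e_2·(-3) + e_3·(-1) + e_4·(-3) = 0
Solving this homogeneous linear system for the smallest-integer solution (first nonzero entry positive) gives (1, -2, 1, 1).

(1, -2, 1, 1)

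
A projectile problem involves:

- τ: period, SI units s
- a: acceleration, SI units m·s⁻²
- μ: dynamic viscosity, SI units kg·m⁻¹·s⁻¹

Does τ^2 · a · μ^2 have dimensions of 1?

Sum the exponent of each base dimension across the product:
  M: 2·[τ]_M + [a]_M + 2·[μ]_M = 2·(0) + (0) + 2·(1) = 2
  L: 2·[τ]_L + [a]_L + 2·[μ]_L = 2·(0) + (1) + 2·(-1) = -1
  T: 2·[τ]_T + [a]_T + 2·[μ]_T = 2·(1) + (-2) + 2·(-1) = -2
Net dimensions [M² L⁻¹ T⁻²] ≠ [1] — not dimensionless.

no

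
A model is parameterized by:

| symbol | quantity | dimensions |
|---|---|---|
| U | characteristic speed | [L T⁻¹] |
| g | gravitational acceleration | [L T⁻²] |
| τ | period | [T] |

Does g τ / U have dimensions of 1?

Sum the exponent of each base dimension across the product:
  L: −[U]_L + [g]_L + [τ]_L = −(1) + (1) + (0) = 0
  T: −[U]_T + [g]_T + [τ]_T = −(-1) + (-2) + (1) = 0
All base exponents vanish — dimensionless.

yes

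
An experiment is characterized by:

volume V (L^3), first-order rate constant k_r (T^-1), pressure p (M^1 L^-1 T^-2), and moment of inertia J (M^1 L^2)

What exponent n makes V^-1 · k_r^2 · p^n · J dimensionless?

-1

Balance the M exponent: (1)·n from p, plus −(0) + 2·(0) + (1) = 1 from the rest, must sum to zero.
n + 1 = 0, so n = -1.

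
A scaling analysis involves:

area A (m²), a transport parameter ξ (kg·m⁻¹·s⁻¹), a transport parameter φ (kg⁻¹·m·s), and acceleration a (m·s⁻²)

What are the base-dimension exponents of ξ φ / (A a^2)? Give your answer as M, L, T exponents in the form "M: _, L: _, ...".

Collect each base-dimension exponent across the product:
  M: −(0) + (1) + (-1) − 2·(0) = 0
  L: −(2) + (-1) + (1) − 2·(1) = -4
  T: −(0) + (-1) + (1) − 2·(-2) = 4
So the dimensions are [L⁻⁴ T⁴].

M: 0, L: -4, T: 4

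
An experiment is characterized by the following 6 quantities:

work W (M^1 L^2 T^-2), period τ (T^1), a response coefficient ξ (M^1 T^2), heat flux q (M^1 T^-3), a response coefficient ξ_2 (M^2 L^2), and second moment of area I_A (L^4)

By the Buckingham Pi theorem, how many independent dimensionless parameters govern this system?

There are 6 variables and 3 base dimensions (M, L, T).
The dimension matrix has rank 3.
Independent dimensionless groups: 6 − 3 = 3.

3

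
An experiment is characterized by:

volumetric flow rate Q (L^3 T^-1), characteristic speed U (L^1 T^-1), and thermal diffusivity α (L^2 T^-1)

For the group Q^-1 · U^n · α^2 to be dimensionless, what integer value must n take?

Balance the L exponent: (1)·n from U, plus −(3) + 2·(2) = 1 from the rest, must sum to zero.
n + 1 = 0, so n = -1.

-1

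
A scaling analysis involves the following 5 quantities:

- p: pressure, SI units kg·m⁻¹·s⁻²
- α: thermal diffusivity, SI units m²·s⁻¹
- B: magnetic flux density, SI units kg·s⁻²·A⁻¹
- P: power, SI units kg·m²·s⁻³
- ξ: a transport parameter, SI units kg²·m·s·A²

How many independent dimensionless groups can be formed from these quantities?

There are 5 variables and 4 base dimensions (M, L, T, I).
The dimension matrix has rank 4.
Independent dimensionless groups: 5 − 4 = 1.

1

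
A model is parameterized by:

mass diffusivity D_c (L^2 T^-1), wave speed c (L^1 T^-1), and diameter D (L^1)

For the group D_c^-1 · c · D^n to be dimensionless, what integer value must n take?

Balance the L exponent: (1)·n from D, plus −(2) + (1) = -1 from the rest, must sum to zero.
n − 1 = 0, so n = 1.

1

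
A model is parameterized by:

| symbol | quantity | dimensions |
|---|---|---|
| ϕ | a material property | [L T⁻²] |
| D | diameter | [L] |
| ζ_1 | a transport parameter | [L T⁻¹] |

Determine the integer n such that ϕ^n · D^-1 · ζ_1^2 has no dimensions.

-1

Balance the L exponent: (1)·n from ϕ, plus −(1) + 2·(1) = 1 from the rest, must sum to zero.
n + 1 = 0, so n = -1.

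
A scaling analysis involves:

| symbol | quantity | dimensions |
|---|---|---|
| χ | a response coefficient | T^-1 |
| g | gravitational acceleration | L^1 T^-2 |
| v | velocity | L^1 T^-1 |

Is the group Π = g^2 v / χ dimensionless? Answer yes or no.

no

Sum the exponent of each base dimension across the product:
  L: −[χ]_L + 2·[g]_L + [v]_L = −(0) + 2·(1) + (1) = 3
  T: −[χ]_T + 2·[g]_T + [v]_T = −(-1) + 2·(-2) + (-1) = -4
Net dimensions [L³ T⁻⁴] ≠ [1] — not dimensionless.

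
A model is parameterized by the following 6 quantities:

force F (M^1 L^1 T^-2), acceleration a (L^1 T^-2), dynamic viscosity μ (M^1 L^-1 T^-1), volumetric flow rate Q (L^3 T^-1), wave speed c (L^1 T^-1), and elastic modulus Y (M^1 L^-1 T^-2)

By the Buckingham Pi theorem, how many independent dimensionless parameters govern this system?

3

There are 6 variables and 3 base dimensions (M, L, T).
The dimension matrix has rank 3.
Independent dimensionless groups: 6 − 3 = 3.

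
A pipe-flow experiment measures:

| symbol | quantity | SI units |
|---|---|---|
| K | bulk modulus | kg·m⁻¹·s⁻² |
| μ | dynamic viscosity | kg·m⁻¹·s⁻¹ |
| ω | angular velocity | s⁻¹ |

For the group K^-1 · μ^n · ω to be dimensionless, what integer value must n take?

Balance the M exponent: (1)·n from μ, plus −(1) + (0) = -1 from the rest, must sum to zero.
n − 1 = 0, so n = 1.

1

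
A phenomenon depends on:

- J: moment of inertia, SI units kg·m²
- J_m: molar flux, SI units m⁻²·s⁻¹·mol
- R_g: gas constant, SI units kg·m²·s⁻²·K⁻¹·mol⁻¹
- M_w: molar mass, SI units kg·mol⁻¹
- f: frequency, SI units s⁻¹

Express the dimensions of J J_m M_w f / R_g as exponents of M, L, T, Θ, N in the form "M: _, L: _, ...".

M: 1, L: -2, T: 0, Θ: 1, N: 1

Collect each base-dimension exponent across the product:
  M: (1) + (0) − (1) + (1) + (0) = 1
  L: (2) + (-2) − (2) + (0) + (0) = -2
  T: (0) + (-1) − (-2) + (0) + (-1) = 0
  Θ: (0) + (0) − (-1) + (0) + (0) = 1
  N: (0) + (1) − (-1) + (-1) + (0) = 1
So the dimensions are [M L⁻² Θ N].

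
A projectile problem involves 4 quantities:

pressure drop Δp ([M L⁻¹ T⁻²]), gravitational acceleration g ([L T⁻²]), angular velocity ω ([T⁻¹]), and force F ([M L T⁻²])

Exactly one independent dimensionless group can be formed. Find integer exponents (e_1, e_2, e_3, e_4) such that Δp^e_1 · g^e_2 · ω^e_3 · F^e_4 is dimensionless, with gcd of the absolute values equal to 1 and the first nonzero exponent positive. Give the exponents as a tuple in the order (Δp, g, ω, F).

M: e_1·(1) + e_2·(0) + e_3·(0) + e_4·(1) = 0
L: e_1·(-1) + e_2·(1) + e_3·(0) + e_4·(1) = 0
T: e_1·(-2) + e_2·(-2) + e_3·(-1) + e_4·(-2) = 0
Solving this homogeneous linear system for the smallest-integer solution (first nonzero entry positive) gives (1, 2, -4, -1).

(1, 2, -4, -1)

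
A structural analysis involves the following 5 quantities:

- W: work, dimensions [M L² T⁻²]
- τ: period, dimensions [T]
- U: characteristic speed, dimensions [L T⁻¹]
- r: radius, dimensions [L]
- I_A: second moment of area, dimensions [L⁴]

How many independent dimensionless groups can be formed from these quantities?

2

There are 5 variables and 3 base dimensions (M, L, T).
The dimension matrix has rank 3.
Independent dimensionless groups: 5 − 3 = 2.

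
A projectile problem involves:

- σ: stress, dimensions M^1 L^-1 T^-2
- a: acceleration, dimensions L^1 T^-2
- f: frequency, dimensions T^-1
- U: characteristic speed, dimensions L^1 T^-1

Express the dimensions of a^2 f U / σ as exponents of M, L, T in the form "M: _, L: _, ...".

Collect each base-dimension exponent across the product:
  M: −(1) + 2·(0) + (0) + (0) = -1
  L: −(-1) + 2·(1) + (0) + (1) = 4
  T: −(-2) + 2·(-2) + (-1) + (-1) = -4
So the dimensions are [M⁻¹ L⁴ T⁻⁴].

M: -1, L: 4, T: -4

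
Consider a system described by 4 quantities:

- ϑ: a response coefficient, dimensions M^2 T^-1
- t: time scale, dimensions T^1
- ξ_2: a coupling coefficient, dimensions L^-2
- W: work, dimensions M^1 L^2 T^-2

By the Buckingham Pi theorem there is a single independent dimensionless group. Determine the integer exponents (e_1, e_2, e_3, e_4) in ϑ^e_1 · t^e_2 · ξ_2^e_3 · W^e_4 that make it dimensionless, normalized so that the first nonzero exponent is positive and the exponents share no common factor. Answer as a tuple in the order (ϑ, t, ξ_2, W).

M: e_1·(2) + e_2·(0) + e_3·(0) + e_4·(1) = 0
L: e_1·(0) + e_2·(0) + e_3·(-2) + e_4·(2) = 0
T: e_1·(-1) + e_2·(1) + e_3·(0) + e_4·(-2) = 0
Solving this homogeneous linear system for the smallest-integer solution (first nonzero entry positive) gives (1, -3, -2, -2).

(1, -3, -2, -2)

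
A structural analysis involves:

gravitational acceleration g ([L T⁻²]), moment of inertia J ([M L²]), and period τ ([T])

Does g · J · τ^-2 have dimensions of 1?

no

Sum the exponent of each base dimension across the product:
  M: [g]_M + [J]_M − 2·[τ]_M = (0) + (1) − 2·(0) = 1
  L: [g]_L + [J]_L − 2·[τ]_L = (1) + (2) − 2·(0) = 3
  T: [g]_T + [J]_T − 2·[τ]_T = (-2) + (0) − 2·(1) = -4
Net dimensions [M L³ T⁻⁴] ≠ [1] — not dimensionless.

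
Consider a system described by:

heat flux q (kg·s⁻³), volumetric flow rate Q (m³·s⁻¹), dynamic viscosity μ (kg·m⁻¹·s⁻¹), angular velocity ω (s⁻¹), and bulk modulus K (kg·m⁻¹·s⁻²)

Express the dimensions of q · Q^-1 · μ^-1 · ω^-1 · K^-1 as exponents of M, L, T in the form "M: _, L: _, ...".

M: -1, L: -1, T: 2

Collect each base-dimension exponent across the product:
  M: (1) − (0) − (1) − (0) − (1) = -1
  L: (0) − (3) − (-1) − (0) − (-1) = -1
  T: (-3) − (-1) − (-1) − (-1) − (-2) = 2
So the dimensions are [M⁻¹ L⁻¹ T²].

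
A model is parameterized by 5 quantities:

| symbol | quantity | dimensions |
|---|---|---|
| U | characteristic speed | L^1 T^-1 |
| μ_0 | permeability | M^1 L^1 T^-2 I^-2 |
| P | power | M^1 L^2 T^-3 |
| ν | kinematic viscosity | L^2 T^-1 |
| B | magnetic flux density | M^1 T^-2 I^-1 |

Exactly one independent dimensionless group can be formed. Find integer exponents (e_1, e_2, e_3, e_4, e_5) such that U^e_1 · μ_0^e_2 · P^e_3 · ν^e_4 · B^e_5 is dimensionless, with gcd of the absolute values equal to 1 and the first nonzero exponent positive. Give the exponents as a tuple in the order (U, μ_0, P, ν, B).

M: e_1·(0) + e_2·(1) + e_3·(1) + e_4·(0) + e_5·(1) = 0
L: e_1·(1) + e_2·(1) + e_3·(2) + e_4·(2) + e_5·(0) = 0
T: e_1·(-1) + e_2·(-2) + e_3·(-3) + e_4·(-1) + e_5·(-2) = 0
I: e_1·(0) + e_2·(-2) + e_3·(0) + e_4·(0) + e_5·(-1) = 0
Solving this homogeneous linear system for the smallest-integer solution (first nonzero entry positive) gives (1, 1, 1, -2, -2).

(1, 1, 1, -2, -2)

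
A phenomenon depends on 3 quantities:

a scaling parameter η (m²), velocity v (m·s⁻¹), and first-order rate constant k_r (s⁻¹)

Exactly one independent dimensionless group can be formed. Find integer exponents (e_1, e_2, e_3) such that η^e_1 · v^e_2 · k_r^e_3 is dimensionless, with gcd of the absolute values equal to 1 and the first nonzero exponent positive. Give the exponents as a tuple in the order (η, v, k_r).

(1, -2, 2)

L: e_1·(2) + e_2·(1) + e_3·(0) = 0
T: e_1·(0) + e_2·(-1) + e_3·(-1) = 0
Solving this homogeneous linear system for the smallest-integer solution (first nonzero entry positive) gives (1, -2, 2).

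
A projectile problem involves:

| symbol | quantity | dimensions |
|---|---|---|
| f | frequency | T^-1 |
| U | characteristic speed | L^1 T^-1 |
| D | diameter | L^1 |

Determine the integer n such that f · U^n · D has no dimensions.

-1

Balance the L exponent: (1)·n from U, plus (0) + (1) = 1 from the rest, must sum to zero.
n + 1 = 0, so n = -1.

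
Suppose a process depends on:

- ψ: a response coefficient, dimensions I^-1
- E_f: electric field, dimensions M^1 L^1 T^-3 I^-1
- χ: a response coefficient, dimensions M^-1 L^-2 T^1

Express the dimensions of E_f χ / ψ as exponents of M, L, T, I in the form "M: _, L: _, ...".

M: 0, L: -1, T: -2, I: 0

Collect each base-dimension exponent across the product:
  M: −(0) + (1) + (-1) = 0
  L: −(0) + (1) + (-2) = -1
  T: −(0) + (-3) + (1) = -2
  I: −(-1) + (-1) + (0) = 0
So the dimensions are [L⁻¹ T⁻²].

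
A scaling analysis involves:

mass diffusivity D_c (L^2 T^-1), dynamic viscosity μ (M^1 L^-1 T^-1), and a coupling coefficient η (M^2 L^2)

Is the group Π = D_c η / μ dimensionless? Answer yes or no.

no

Sum the exponent of each base dimension across the product:
  M: [D_c]_M − [μ]_M + [η]_M = (0) − (1) + (2) = 1
  L: [D_c]_L − [μ]_L + [η]_L = (2) − (-1) + (2) = 5
  T: [D_c]_T − [μ]_T + [η]_T = (-1) − (-1) + (0) = 0
Net dimensions [M L⁵] ≠ [1] — not dimensionless.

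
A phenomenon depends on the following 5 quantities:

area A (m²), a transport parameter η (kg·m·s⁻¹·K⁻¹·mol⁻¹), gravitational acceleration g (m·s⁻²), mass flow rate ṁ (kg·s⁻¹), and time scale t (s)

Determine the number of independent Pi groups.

There are 5 variables and 5 base dimensions (M, L, T, Θ, N).
The dimension matrix has rank 4 (less than 5: the dimension vectors are linearly dependent).
Independent dimensionless groups: 5 − 4 = 1.

1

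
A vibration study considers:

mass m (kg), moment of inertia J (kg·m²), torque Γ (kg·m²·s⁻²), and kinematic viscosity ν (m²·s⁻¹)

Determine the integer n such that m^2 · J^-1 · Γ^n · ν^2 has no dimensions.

-1

Balance the M exponent: (1)·n from Γ, plus 2·(1) − (1) + 2·(0) = 1 from the rest, must sum to zero.
n + 1 = 0, so n = -1.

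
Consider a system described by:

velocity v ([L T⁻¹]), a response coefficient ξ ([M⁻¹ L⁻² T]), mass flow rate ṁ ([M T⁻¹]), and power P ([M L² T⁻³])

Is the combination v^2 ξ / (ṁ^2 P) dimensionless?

no

Sum the exponent of each base dimension across the product:
  M: 2·[v]_M + [ξ]_M − 2·[ṁ]_M − [P]_M = 2·(0) + (-1) − 2·(1) − (1) = -4
  L: 2·[v]_L + [ξ]_L − 2·[ṁ]_L − [P]_L = 2·(1) + (-2) − 2·(0) − (2) = -2
  T: 2·[v]_T + [ξ]_T − 2·[ṁ]_T − [P]_T = 2·(-1) + (1) − 2·(-1) − (-3) = 4
Net dimensions [M⁻⁴ L⁻² T⁴] ≠ [1] — not dimensionless.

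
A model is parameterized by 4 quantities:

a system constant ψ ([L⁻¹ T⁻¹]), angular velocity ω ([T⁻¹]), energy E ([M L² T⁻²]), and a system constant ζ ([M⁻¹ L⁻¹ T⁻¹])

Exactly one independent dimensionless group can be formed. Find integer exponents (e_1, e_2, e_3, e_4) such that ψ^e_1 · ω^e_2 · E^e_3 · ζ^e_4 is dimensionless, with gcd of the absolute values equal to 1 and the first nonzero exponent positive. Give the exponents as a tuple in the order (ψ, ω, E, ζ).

(1, -4, 1, 1)

M: e_1·(0) + e_2·(0) + e_3·(1) + e_4·(-1) = 0
L: e_1·(-1) + e_2·(0) + e_3·(2) + e_4·(-1) = 0
T: e_1·(-1) + e_2·(-1) + e_3·(-2) + e_4·(-1) = 0
Solving this homogeneous linear system for the smallest-integer solution (first nonzero entry positive) gives (1, -4, 1, 1).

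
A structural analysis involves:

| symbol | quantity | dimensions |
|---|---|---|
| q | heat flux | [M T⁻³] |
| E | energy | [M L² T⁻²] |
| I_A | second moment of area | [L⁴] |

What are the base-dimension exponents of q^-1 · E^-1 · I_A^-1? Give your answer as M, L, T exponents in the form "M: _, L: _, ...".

M: -2, L: -6, T: 5

Collect each base-dimension exponent across the product:
  M: −(1) − (1) − (0) = -2
  L: −(0) − (2) − (4) = -6
  T: −(-3) − (-2) − (0) = 5
So the dimensions are [M⁻² L⁻⁶ T⁵].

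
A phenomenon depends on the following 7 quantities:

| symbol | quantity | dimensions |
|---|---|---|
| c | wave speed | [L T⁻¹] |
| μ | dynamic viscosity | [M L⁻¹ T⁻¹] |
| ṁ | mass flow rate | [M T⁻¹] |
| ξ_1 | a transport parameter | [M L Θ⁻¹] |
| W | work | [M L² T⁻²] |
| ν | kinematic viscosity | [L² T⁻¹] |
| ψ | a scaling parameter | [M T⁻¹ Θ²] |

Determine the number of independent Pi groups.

There are 7 variables and 4 base dimensions (M, L, T, Θ).
The dimension matrix has rank 4.
Independent dimensionless groups: 7 − 4 = 3.

3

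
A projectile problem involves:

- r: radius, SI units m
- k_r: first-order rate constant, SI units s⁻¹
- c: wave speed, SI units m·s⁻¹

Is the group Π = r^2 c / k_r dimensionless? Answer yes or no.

Sum the exponent of each base dimension across the product:
  L: 2·[r]_L − [k_r]_L + [c]_L = 2·(1) − (0) + (1) = 3
  T: 2·[r]_T − [k_r]_T + [c]_T = 2·(0) − (-1) + (-1) = 0
Net dimensions [L³] ≠ [1] — not dimensionless.

no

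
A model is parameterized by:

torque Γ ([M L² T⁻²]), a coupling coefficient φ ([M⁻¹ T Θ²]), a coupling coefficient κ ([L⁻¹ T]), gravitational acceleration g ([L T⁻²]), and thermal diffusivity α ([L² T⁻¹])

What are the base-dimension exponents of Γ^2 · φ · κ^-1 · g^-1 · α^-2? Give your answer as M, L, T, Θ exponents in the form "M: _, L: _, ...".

Collect each base-dimension exponent across the product:
  M: 2·(1) + (-1) − (0) − (0) − 2·(0) = 1
  L: 2·(2) + (0) − (-1) − (1) − 2·(2) = 0
  T: 2·(-2) + (1) − (1) − (-2) − 2·(-1) = 0
  Θ: 2·(0) + (2) − (0) − (0) − 2·(0) = 2
So the dimensions are [M Θ²].

M: 1, L: 0, T: 0, Θ: 2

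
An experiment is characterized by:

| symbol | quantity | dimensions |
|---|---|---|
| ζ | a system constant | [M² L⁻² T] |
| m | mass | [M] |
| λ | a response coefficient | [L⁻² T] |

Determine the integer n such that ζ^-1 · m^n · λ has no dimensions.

Balance the M exponent: (1)·n from m, plus −(2) + (0) = -2 from the rest, must sum to zero.
n − 2 = 0, so n = 2.

2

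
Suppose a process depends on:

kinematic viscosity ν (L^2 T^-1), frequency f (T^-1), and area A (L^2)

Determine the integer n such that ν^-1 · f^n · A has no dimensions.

1

Balance the T exponent: (-1)·n from f, plus −(-1) + (0) = 1 from the rest, must sum to zero.
−n + 1 = 0, so n = 1.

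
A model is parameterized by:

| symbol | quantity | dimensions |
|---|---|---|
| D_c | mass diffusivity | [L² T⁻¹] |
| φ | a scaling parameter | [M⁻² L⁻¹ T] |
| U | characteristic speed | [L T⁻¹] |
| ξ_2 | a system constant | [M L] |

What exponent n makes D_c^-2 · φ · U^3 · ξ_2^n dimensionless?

Balance the M exponent: (1)·n from ξ_2, plus −2·(0) + (-2) + 3·(0) = -2 from the rest, must sum to zero.
n − 2 = 0, so n = 2.

2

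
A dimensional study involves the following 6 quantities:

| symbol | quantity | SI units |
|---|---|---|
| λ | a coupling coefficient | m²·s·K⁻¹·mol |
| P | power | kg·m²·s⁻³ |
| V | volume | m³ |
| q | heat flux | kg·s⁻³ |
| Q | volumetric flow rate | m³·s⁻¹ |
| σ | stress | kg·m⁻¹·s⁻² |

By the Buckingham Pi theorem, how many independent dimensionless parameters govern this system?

There are 6 variables and 5 base dimensions (M, L, T, Θ, N).
The dimension matrix has rank 4 (less than 5: the dimension vectors are linearly dependent).
Independent dimensionless groups: 6 − 4 = 2.

2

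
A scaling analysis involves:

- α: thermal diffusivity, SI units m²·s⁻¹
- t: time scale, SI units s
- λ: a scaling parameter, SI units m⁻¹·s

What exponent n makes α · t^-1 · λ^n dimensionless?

2

Balance the L exponent: (-1)·n from λ, plus (2) − (0) = 2 from the rest, must sum to zero.
−n + 2 = 0, so n = 2.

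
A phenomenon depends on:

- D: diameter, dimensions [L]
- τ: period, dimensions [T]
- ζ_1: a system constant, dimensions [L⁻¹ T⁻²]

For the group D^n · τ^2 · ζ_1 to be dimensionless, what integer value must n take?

1

Balance the L exponent: (1)·n from D, plus 2·(0) + (-1) = -1 from the rest, must sum to zero.
n − 1 = 0, so n = 1.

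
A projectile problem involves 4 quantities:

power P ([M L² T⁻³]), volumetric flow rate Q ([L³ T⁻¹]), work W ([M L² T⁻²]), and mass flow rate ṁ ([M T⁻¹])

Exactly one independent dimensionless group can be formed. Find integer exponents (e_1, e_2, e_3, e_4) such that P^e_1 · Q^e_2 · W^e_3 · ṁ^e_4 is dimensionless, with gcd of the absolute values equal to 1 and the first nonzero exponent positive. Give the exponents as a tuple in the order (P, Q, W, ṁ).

(1, 2, -4, 3)

M: e_1·(1) + e_2·(0) + e_3·(1) + e_4·(1) = 0
L: e_1·(2) + e_2·(3) + e_3·(2) + e_4·(0) = 0
T: e_1·(-3) + e_2·(-1) + e_3·(-2) + e_4·(-1) = 0
Solving this homogeneous linear system for the smallest-integer solution (first nonzero entry positive) gives (1, 2, -4, 3).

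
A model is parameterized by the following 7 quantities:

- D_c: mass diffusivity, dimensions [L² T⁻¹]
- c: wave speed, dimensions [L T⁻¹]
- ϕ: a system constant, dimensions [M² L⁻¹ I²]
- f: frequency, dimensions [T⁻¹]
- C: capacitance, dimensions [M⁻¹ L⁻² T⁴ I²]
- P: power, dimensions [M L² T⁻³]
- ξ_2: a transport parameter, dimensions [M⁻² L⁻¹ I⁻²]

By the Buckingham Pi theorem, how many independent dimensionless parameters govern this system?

There are 7 variables and 4 base dimensions (M, L, T, I).
The dimension matrix has rank 4.
Independent dimensionless groups: 7 − 4 = 3.

3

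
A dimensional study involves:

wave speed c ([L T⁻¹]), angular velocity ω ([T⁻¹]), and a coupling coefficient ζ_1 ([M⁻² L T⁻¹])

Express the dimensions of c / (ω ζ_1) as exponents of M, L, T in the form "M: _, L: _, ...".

M: 2, L: 0, T: 1

Collect each base-dimension exponent across the product:
  M: (0) − (0) − (-2) = 2
  L: (1) − (0) − (1) = 0
  T: (-1) − (-1) − (-1) = 1
So the dimensions are [M² T].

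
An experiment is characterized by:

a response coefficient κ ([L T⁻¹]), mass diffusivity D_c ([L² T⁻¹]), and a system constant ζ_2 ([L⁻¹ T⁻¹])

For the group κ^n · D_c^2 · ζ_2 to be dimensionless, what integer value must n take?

Balance the L exponent: (1)·n from κ, plus 2·(2) + (-1) = 3 from the rest, must sum to zero.
n + 3 = 0, so n = -3.

-3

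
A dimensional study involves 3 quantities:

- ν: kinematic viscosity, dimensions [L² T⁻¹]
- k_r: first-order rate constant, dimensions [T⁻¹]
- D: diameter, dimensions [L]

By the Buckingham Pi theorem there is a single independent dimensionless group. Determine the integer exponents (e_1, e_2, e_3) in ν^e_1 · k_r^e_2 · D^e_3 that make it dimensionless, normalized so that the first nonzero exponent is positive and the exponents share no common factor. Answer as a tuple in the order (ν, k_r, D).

L: e_1·(2) + e_2·(0) + e_3·(1) = 0
T: e_1·(-1) + e_2·(-1) + e_3·(0) = 0
Solving this homogeneous linear system for the smallest-integer solution (first nonzero entry positive) gives (1, -1, -2).

(1, -1, -2)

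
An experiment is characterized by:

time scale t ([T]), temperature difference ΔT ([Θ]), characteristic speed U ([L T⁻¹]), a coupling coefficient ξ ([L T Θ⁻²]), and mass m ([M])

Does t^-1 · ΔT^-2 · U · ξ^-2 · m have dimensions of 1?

Sum the exponent of each base dimension across the product:
  M: −[t]_M − 2·[ΔT]_M + [U]_M − 2·[ξ]_M + [m]_M = −(0) − 2·(0) + (0) − 2·(0) + (1) = 1
  L: −[t]_L − 2·[ΔT]_L + [U]_L − 2·[ξ]_L + [m]_L = −(0) − 2·(0) + (1) − 2·(1) + (0) = -1
  T: −[t]_T − 2·[ΔT]_T + [U]_T − 2·[ξ]_T + [m]_T = −(1) − 2·(0) + (-1) − 2·(1) + (0) = -4
  Θ: −[t]_Θ − 2·[ΔT]_Θ + [U]_Θ − 2·[ξ]_Θ + [m]_Θ = −(0) − 2·(1) + (0) − 2·(-2) + (0) = 2
Net dimensions [M L⁻¹ T⁻⁴ Θ²] ≠ [1] — not dimensionless.

no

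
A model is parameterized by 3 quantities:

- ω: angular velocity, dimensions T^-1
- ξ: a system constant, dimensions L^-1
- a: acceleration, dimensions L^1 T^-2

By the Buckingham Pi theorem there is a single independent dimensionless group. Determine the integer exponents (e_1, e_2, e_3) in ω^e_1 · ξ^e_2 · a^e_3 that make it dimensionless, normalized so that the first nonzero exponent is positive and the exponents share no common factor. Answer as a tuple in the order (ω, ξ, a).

(2, -1, -1)

L: e_1·(0) + e_2·(-1) + e_3·(1) = 0
T: e_1·(-1) + e_2·(0) + e_3·(-2) = 0
Solving this homogeneous linear system for the smallest-integer solution (first nonzero entry positive) gives (2, -1, -1).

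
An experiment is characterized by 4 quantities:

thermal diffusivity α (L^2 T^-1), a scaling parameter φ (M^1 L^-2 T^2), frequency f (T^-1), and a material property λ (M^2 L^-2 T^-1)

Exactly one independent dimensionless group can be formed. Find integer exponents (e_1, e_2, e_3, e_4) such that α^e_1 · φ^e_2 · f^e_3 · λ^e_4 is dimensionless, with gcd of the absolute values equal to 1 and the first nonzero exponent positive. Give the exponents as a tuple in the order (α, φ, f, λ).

M: e_1·(0) + e_2·(1) + e_3·(0) + e_4·(2) = 0
L: e_1·(2) + e_2·(-2) + e_3·(0) + e_4·(-2) = 0
T: e_1·(-1) + e_2·(2) + e_3·(-1) + e_4·(-1) = 0
Solving this homogeneous linear system for the smallest-integer solution (first nonzero entry positive) gives (1, 2, 4, -1).

(1, 2, 4, -1)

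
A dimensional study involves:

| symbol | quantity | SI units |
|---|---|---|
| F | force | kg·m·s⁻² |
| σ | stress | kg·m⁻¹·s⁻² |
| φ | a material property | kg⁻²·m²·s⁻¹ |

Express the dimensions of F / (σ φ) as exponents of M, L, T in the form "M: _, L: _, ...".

Collect each base-dimension exponent across the product:
  M: (1) − (1) − (-2) = 2
  L: (1) − (-1) − (2) = 0
  T: (-2) − (-2) − (-1) = 1
So the dimensions are [M² T].

M: 2, L: 0, T: 1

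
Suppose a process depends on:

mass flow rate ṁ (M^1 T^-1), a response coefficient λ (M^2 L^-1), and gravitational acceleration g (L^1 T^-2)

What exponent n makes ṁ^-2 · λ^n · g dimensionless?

Balance the M exponent: (2)·n from λ, plus −2·(1) + (0) = -2 from the rest, must sum to zero.
2n − 2 = 0, so n = 1.

1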